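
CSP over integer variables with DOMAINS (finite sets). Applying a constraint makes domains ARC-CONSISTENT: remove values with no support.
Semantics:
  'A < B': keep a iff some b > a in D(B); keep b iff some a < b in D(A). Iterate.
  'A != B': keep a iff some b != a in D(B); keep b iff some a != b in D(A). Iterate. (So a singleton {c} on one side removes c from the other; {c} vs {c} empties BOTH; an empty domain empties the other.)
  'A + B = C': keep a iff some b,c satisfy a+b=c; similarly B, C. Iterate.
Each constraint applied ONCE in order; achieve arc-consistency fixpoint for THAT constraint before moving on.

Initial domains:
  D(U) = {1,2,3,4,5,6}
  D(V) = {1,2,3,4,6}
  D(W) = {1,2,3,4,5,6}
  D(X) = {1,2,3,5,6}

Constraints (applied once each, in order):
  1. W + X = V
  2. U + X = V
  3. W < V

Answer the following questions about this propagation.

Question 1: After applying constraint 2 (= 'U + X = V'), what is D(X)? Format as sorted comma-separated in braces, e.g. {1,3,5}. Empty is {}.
Answer: {1,2,3,5}

Derivation:
Constraint 1 (W + X = V) on D(W)={1,2,3,4,5,6} D(X)={1,2,3,5,6} D(V)={1,2,3,4,6}: W {1,2,3,4,5,6}->{1,2,3,4,5}; X {1,2,3,5,6}->{1,2,3,5}; V {1,2,3,4,6}->{2,3,4,6}
Constraint 2 (U + X = V) on D(U)={1,2,3,4,5,6} D(X)={1,2,3,5} D(V)={2,3,4,6}: U {1,2,3,4,5,6}->{1,2,3,4,5}
So after constraint 2: D(X) = {1,2,3,5}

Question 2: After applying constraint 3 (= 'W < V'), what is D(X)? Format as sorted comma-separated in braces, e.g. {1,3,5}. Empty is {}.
Constraint 1 (W + X = V) on D(W)={1,2,3,4,5,6} D(X)={1,2,3,5,6} D(V)={1,2,3,4,6}: W {1,2,3,4,5,6}->{1,2,3,4,5}; X {1,2,3,5,6}->{1,2,3,5}; V {1,2,3,4,6}->{2,3,4,6}
Constraint 2 (U + X = V) on D(U)={1,2,3,4,5,6} D(X)={1,2,3,5} D(V)={2,3,4,6}: U {1,2,3,4,5,6}->{1,2,3,4,5}
Constraint 3 (W < V) on D(W)={1,2,3,4,5} D(V)={2,3,4,6}: no change
So after constraint 3: D(X) = {1,2,3,5}

Answer: {1,2,3,5}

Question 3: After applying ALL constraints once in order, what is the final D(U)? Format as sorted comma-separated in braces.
Answer: {1,2,3,4,5}

Derivation:
Constraint 1 (W + X = V) on D(W)={1,2,3,4,5,6} D(X)={1,2,3,5,6} D(V)={1,2,3,4,6}: W {1,2,3,4,5,6}->{1,2,3,4,5}; X {1,2,3,5,6}->{1,2,3,5}; V {1,2,3,4,6}->{2,3,4,6}
Constraint 2 (U + X = V) on D(U)={1,2,3,4,5,6} D(X)={1,2,3,5} D(V)={2,3,4,6}: U {1,2,3,4,5,6}->{1,2,3,4,5}
Constraint 3 (W < V) on D(W)={1,2,3,4,5} D(V)={2,3,4,6}: no change
So after all 3 constraints: D(U) = {1,2,3,4,5}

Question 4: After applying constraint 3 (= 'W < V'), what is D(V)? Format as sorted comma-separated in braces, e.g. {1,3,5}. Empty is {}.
Answer: {2,3,4,6}

Derivation:
Constraint 1 (W + X = V) on D(W)={1,2,3,4,5,6} D(X)={1,2,3,5,6} D(V)={1,2,3,4,6}: W {1,2,3,4,5,6}->{1,2,3,4,5}; X {1,2,3,5,6}->{1,2,3,5}; V {1,2,3,4,6}->{2,3,4,6}
Constraint 2 (U + X = V) on D(U)={1,2,3,4,5,6} D(X)={1,2,3,5} D(V)={2,3,4,6}: U {1,2,3,4,5,6}->{1,2,3,4,5}
Constraint 3 (W < V) on D(W)={1,2,3,4,5} D(V)={2,3,4,6}: no change
So after constraint 3: D(V) = {2,3,4,6}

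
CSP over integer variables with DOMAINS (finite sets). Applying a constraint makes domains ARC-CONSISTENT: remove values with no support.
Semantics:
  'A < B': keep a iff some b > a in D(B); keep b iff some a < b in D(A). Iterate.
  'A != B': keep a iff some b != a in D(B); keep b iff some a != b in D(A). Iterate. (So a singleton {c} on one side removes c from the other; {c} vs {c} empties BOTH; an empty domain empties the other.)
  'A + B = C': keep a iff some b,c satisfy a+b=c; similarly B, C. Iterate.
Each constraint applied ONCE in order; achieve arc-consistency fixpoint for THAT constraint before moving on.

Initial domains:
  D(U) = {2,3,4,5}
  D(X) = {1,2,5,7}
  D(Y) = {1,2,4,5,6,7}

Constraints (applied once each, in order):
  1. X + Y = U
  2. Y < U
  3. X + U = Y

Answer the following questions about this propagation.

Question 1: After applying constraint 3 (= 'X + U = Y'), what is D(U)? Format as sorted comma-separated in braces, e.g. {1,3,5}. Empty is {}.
Answer: {2,3}

Derivation:
Constraint 1 (X + Y = U) on D(X)={1,2,5,7} D(Y)={1,2,4,5,6,7} D(U)={2,3,4,5}: X {1,2,5,7}->{1,2}; Y {1,2,4,5,6,7}->{1,2,4}
Constraint 2 (Y < U) on D(Y)={1,2,4} D(U)={2,3,4,5}: no change
Constraint 3 (X + U = Y) on D(X)={1,2} D(U)={2,3,4,5} D(Y)={1,2,4}: U {2,3,4,5}->{2,3}; Y {1,2,4}->{4}
So after constraint 3: D(U) = {2,3}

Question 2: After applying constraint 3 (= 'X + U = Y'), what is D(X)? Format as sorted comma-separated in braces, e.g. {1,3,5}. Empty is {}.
Answer: {1,2}

Derivation:
Constraint 1 (X + Y = U) on D(X)={1,2,5,7} D(Y)={1,2,4,5,6,7} D(U)={2,3,4,5}: X {1,2,5,7}->{1,2}; Y {1,2,4,5,6,7}->{1,2,4}
Constraint 2 (Y < U) on D(Y)={1,2,4} D(U)={2,3,4,5}: no change
Constraint 3 (X + U = Y) on D(X)={1,2} D(U)={2,3,4,5} D(Y)={1,2,4}: U {2,3,4,5}->{2,3}; Y {1,2,4}->{4}
So after constraint 3: D(X) = {1,2}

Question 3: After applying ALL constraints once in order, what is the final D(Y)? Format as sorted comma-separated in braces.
Constraint 1 (X + Y = U) on D(X)={1,2,5,7} D(Y)={1,2,4,5,6,7} D(U)={2,3,4,5}: X {1,2,5,7}->{1,2}; Y {1,2,4,5,6,7}->{1,2,4}
Constraint 2 (Y < U) on D(Y)={1,2,4} D(U)={2,3,4,5}: no change
Constraint 3 (X + U = Y) on D(X)={1,2} D(U)={2,3,4,5} D(Y)={1,2,4}: U {2,3,4,5}->{2,3}; Y {1,2,4}->{4}
So after all 3 constraints: D(Y) = {4}

Answer: {4}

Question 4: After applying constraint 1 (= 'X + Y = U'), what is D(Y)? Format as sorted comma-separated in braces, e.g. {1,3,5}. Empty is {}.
Answer: {1,2,4}

Derivation:
Constraint 1 (X + Y = U) on D(X)={1,2,5,7} D(Y)={1,2,4,5,6,7} D(U)={2,3,4,5}: X {1,2,5,7}->{1,2}; Y {1,2,4,5,6,7}->{1,2,4}
So after constraint 1: D(Y) = {1,2,4}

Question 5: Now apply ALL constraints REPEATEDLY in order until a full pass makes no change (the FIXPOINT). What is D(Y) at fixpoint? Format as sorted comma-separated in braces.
pass 0 (initial): D(Y)={1,2,4,5,6,7}
pass 1: U {2,3,4,5}->{2,3}; X {1,2,5,7}->{1,2}; Y {1,2,4,5,6,7}->{4}
pass 2: U {2,3}->{}; X {1,2}->{}; Y {4}->{}
pass 3: no change
Fixpoint after 3 passes: D(Y) = {}

Answer: {}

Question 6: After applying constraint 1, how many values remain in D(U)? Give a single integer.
Answer: 4

Derivation:
Constraint 1 (X + Y = U) on D(X)={1,2,5,7} D(Y)={1,2,4,5,6,7} D(U)={2,3,4,5}: X {1,2,5,7}->{1,2}; Y {1,2,4,5,6,7}->{1,2,4}
So after constraint 1: D(U)={2,3,4,5}, size = 4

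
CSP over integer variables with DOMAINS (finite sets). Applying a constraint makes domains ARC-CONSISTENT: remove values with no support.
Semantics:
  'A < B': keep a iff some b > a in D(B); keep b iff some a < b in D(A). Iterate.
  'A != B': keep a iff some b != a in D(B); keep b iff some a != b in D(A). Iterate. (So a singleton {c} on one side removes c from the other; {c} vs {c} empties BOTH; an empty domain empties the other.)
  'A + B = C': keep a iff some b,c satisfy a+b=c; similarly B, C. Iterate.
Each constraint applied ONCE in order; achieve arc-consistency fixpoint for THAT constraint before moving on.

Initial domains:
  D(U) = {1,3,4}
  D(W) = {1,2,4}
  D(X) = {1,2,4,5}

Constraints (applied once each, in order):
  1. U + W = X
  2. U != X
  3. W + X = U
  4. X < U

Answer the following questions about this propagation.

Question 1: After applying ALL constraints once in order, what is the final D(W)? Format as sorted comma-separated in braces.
Constraint 1 (U + W = X) on D(U)={1,3,4} D(W)={1,2,4} D(X)={1,2,4,5}: X {1,2,4,5}->{2,4,5}
Constraint 2 (U != X) on D(U)={1,3,4} D(X)={2,4,5}: no change
Constraint 3 (W + X = U) on D(W)={1,2,4} D(X)={2,4,5} D(U)={1,3,4}: W {1,2,4}->{1,2}; X {2,4,5}->{2}; U {1,3,4}->{3,4}
Constraint 4 (X < U) on D(X)={2} D(U)={3,4}: no change
So after all 4 constraints: D(W) = {1,2}

Answer: {1,2}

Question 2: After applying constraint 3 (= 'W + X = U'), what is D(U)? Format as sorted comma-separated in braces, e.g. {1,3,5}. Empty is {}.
Answer: {3,4}

Derivation:
Constraint 1 (U + W = X) on D(U)={1,3,4} D(W)={1,2,4} D(X)={1,2,4,5}: X {1,2,4,5}->{2,4,5}
Constraint 2 (U != X) on D(U)={1,3,4} D(X)={2,4,5}: no change
Constraint 3 (W + X = U) on D(W)={1,2,4} D(X)={2,4,5} D(U)={1,3,4}: W {1,2,4}->{1,2}; X {2,4,5}->{2}; U {1,3,4}->{3,4}
So after constraint 3: D(U) = {3,4}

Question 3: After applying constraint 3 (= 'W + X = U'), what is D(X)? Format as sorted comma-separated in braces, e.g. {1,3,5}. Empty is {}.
Answer: {2}

Derivation:
Constraint 1 (U + W = X) on D(U)={1,3,4} D(W)={1,2,4} D(X)={1,2,4,5}: X {1,2,4,5}->{2,4,5}
Constraint 2 (U != X) on D(U)={1,3,4} D(X)={2,4,5}: no change
Constraint 3 (W + X = U) on D(W)={1,2,4} D(X)={2,4,5} D(U)={1,3,4}: W {1,2,4}->{1,2}; X {2,4,5}->{2}; U {1,3,4}->{3,4}
So after constraint 3: D(X) = {2}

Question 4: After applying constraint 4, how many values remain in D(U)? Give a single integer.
Answer: 2

Derivation:
Constraint 1 (U + W = X) on D(U)={1,3,4} D(W)={1,2,4} D(X)={1,2,4,5}: X {1,2,4,5}->{2,4,5}
Constraint 2 (U != X) on D(U)={1,3,4} D(X)={2,4,5}: no change
Constraint 3 (W + X = U) on D(W)={1,2,4} D(X)={2,4,5} D(U)={1,3,4}: W {1,2,4}->{1,2}; X {2,4,5}->{2}; U {1,3,4}->{3,4}
Constraint 4 (X < U) on D(X)={2} D(U)={3,4}: no change
So after constraint 4: D(U)={3,4}, size = 2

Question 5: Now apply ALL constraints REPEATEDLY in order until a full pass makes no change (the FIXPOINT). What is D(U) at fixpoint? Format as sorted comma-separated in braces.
Answer: {}

Derivation:
pass 0 (initial): D(U)={1,3,4}
pass 1: U {1,3,4}->{3,4}; W {1,2,4}->{1,2}; X {1,2,4,5}->{2}
pass 2: U {3,4}->{}; W {1,2}->{}; X {2}->{}
pass 3: no change
Fixpoint after 3 passes: D(U) = {}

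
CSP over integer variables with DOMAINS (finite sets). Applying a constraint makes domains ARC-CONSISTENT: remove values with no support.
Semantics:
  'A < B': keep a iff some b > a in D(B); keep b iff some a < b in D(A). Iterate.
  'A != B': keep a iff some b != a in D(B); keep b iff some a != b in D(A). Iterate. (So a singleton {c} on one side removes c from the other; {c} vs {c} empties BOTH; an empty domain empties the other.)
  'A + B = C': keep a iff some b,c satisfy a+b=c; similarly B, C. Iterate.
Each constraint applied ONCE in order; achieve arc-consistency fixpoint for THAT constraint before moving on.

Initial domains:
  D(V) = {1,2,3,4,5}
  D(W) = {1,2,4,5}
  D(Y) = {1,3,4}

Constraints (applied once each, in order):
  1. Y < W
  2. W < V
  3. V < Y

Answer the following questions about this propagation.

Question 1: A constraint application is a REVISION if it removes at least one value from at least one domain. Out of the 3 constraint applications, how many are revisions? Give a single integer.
Constraint 1 (Y < W) on D(Y)={1,3,4} D(W)={1,2,4,5}: W {1,2,4,5}->{2,4,5} => REVISION
Constraint 2 (W < V) on D(W)={2,4,5} D(V)={1,2,3,4,5}: W {2,4,5}->{2,4}; V {1,2,3,4,5}->{3,4,5} => REVISION
Constraint 3 (V < Y) on D(V)={3,4,5} D(Y)={1,3,4}: V {3,4,5}->{3}; Y {1,3,4}->{4} => REVISION
Total revisions = 3

Answer: 3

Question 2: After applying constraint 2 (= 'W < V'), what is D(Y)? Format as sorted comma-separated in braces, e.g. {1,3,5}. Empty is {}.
Answer: {1,3,4}

Derivation:
Constraint 1 (Y < W) on D(Y)={1,3,4} D(W)={1,2,4,5}: W {1,2,4,5}->{2,4,5}
Constraint 2 (W < V) on D(W)={2,4,5} D(V)={1,2,3,4,5}: W {2,4,5}->{2,4}; V {1,2,3,4,5}->{3,4,5}
So after constraint 2: D(Y) = {1,3,4}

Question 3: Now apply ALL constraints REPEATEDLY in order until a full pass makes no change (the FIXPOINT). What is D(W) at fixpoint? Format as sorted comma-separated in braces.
Answer: {}

Derivation:
pass 0 (initial): D(W)={1,2,4,5}
pass 1: V {1,2,3,4,5}->{3}; W {1,2,4,5}->{2,4}; Y {1,3,4}->{4}
pass 2: V {3}->{}; W {2,4}->{}; Y {4}->{}
pass 3: no change
Fixpoint after 3 passes: D(W) = {}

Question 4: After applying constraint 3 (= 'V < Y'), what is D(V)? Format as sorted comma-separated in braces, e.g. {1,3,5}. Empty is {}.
Constraint 1 (Y < W) on D(Y)={1,3,4} D(W)={1,2,4,5}: W {1,2,4,5}->{2,4,5}
Constraint 2 (W < V) on D(W)={2,4,5} D(V)={1,2,3,4,5}: W {2,4,5}->{2,4}; V {1,2,3,4,5}->{3,4,5}
Constraint 3 (V < Y) on D(V)={3,4,5} D(Y)={1,3,4}: V {3,4,5}->{3}; Y {1,3,4}->{4}
So after constraint 3: D(V) = {3}

Answer: {3}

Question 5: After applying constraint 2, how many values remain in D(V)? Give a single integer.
Constraint 1 (Y < W) on D(Y)={1,3,4} D(W)={1,2,4,5}: W {1,2,4,5}->{2,4,5}
Constraint 2 (W < V) on D(W)={2,4,5} D(V)={1,2,3,4,5}: W {2,4,5}->{2,4}; V {1,2,3,4,5}->{3,4,5}
So after constraint 2: D(V)={3,4,5}, size = 3

Answer: 3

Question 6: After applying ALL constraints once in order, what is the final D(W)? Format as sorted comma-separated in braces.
Constraint 1 (Y < W) on D(Y)={1,3,4} D(W)={1,2,4,5}: W {1,2,4,5}->{2,4,5}
Constraint 2 (W < V) on D(W)={2,4,5} D(V)={1,2,3,4,5}: W {2,4,5}->{2,4}; V {1,2,3,4,5}->{3,4,5}
Constraint 3 (V < Y) on D(V)={3,4,5} D(Y)={1,3,4}: V {3,4,5}->{3}; Y {1,3,4}->{4}
So after all 3 constraints: D(W) = {2,4}

Answer: {2,4}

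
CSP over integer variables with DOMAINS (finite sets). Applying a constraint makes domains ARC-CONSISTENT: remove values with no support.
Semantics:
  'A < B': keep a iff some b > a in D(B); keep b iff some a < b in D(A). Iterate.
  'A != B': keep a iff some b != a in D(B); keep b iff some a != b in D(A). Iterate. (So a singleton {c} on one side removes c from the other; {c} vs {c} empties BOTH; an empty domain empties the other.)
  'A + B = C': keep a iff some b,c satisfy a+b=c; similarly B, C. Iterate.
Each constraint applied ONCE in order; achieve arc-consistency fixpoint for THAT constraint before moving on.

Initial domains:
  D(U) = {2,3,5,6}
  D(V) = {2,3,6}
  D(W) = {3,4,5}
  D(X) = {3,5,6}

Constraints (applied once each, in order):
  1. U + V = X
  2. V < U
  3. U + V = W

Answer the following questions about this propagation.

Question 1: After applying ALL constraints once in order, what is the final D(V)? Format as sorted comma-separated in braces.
Answer: {2}

Derivation:
Constraint 1 (U + V = X) on D(U)={2,3,5,6} D(V)={2,3,6} D(X)={3,5,6}: U {2,3,5,6}->{2,3}; V {2,3,6}->{2,3}; X {3,5,6}->{5,6}
Constraint 2 (V < U) on D(V)={2,3} D(U)={2,3}: V {2,3}->{2}; U {2,3}->{3}
Constraint 3 (U + V = W) on D(U)={3} D(V)={2} D(W)={3,4,5}: W {3,4,5}->{5}
So after all 3 constraints: D(V) = {2}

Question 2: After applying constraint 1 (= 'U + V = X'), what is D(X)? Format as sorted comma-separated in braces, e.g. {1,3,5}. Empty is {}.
Constraint 1 (U + V = X) on D(U)={2,3,5,6} D(V)={2,3,6} D(X)={3,5,6}: U {2,3,5,6}->{2,3}; V {2,3,6}->{2,3}; X {3,5,6}->{5,6}
So after constraint 1: D(X) = {5,6}

Answer: {5,6}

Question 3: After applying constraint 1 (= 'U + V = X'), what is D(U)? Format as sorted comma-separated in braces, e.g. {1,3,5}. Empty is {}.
Constraint 1 (U + V = X) on D(U)={2,3,5,6} D(V)={2,3,6} D(X)={3,5,6}: U {2,3,5,6}->{2,3}; V {2,3,6}->{2,3}; X {3,5,6}->{5,6}
So after constraint 1: D(U) = {2,3}

Answer: {2,3}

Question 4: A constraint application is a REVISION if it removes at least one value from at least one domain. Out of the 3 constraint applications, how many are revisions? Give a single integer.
Answer: 3

Derivation:
Constraint 1 (U + V = X) on D(U)={2,3,5,6} D(V)={2,3,6} D(X)={3,5,6}: U {2,3,5,6}->{2,3}; V {2,3,6}->{2,3}; X {3,5,6}->{5,6} => REVISION
Constraint 2 (V < U) on D(V)={2,3} D(U)={2,3}: V {2,3}->{2}; U {2,3}->{3} => REVISION
Constraint 3 (U + V = W) on D(U)={3} D(V)={2} D(W)={3,4,5}: W {3,4,5}->{5} => REVISION
Total revisions = 3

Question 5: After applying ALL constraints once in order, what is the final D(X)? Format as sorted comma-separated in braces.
Answer: {5,6}

Derivation:
Constraint 1 (U + V = X) on D(U)={2,3,5,6} D(V)={2,3,6} D(X)={3,5,6}: U {2,3,5,6}->{2,3}; V {2,3,6}->{2,3}; X {3,5,6}->{5,6}
Constraint 2 (V < U) on D(V)={2,3} D(U)={2,3}: V {2,3}->{2}; U {2,3}->{3}
Constraint 3 (U + V = W) on D(U)={3} D(V)={2} D(W)={3,4,5}: W {3,4,5}->{5}
So after all 3 constraints: D(X) = {5,6}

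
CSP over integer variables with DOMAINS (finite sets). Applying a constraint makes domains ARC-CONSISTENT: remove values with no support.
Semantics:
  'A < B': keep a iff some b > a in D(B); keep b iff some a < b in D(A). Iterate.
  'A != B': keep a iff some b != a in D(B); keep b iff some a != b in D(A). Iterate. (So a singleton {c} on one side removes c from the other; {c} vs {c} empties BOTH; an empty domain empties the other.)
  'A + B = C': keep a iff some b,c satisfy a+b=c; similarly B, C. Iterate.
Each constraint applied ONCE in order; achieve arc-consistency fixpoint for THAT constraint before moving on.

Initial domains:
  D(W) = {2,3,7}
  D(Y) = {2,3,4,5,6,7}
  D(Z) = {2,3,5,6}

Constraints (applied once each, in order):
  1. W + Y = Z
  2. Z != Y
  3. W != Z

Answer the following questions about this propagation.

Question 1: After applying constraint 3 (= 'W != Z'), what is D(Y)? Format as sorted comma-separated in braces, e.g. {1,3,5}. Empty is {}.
Constraint 1 (W + Y = Z) on D(W)={2,3,7} D(Y)={2,3,4,5,6,7} D(Z)={2,3,5,6}: W {2,3,7}->{2,3}; Y {2,3,4,5,6,7}->{2,3,4}; Z {2,3,5,6}->{5,6}
Constraint 2 (Z != Y) on D(Z)={5,6} D(Y)={2,3,4}: no change
Constraint 3 (W != Z) on D(W)={2,3} D(Z)={5,6}: no change
So after constraint 3: D(Y) = {2,3,4}

Answer: {2,3,4}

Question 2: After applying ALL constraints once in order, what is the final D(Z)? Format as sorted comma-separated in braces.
Constraint 1 (W + Y = Z) on D(W)={2,3,7} D(Y)={2,3,4,5,6,7} D(Z)={2,3,5,6}: W {2,3,7}->{2,3}; Y {2,3,4,5,6,7}->{2,3,4}; Z {2,3,5,6}->{5,6}
Constraint 2 (Z != Y) on D(Z)={5,6} D(Y)={2,3,4}: no change
Constraint 3 (W != Z) on D(W)={2,3} D(Z)={5,6}: no change
So after all 3 constraints: D(Z) = {5,6}

Answer: {5,6}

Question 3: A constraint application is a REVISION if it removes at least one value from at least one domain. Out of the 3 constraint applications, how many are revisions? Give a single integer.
Answer: 1

Derivation:
Constraint 1 (W + Y = Z) on D(W)={2,3,7} D(Y)={2,3,4,5,6,7} D(Z)={2,3,5,6}: W {2,3,7}->{2,3}; Y {2,3,4,5,6,7}->{2,3,4}; Z {2,3,5,6}->{5,6} => REVISION
Constraint 2 (Z != Y) on D(Z)={5,6} D(Y)={2,3,4}: no change => not a revision
Constraint 3 (W != Z) on D(W)={2,3} D(Z)={5,6}: no change => not a revision
Total revisions = 1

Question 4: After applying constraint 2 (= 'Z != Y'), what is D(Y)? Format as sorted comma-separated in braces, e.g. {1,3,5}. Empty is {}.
Constraint 1 (W + Y = Z) on D(W)={2,3,7} D(Y)={2,3,4,5,6,7} D(Z)={2,3,5,6}: W {2,3,7}->{2,3}; Y {2,3,4,5,6,7}->{2,3,4}; Z {2,3,5,6}->{5,6}
Constraint 2 (Z != Y) on D(Z)={5,6} D(Y)={2,3,4}: no change
So after constraint 2: D(Y) = {2,3,4}

Answer: {2,3,4}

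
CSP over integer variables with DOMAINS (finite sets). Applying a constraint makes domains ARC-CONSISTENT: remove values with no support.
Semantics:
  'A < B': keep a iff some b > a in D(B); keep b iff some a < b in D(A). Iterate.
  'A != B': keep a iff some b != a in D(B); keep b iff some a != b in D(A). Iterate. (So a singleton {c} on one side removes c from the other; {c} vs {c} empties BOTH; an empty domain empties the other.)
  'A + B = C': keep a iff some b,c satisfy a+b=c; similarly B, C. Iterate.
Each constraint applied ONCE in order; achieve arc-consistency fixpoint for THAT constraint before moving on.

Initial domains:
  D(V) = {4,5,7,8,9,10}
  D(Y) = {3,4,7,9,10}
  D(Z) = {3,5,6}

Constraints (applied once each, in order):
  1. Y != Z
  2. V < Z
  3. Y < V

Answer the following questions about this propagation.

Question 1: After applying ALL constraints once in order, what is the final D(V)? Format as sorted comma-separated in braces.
Constraint 1 (Y != Z) on D(Y)={3,4,7,9,10} D(Z)={3,5,6}: no change
Constraint 2 (V < Z) on D(V)={4,5,7,8,9,10} D(Z)={3,5,6}: V {4,5,7,8,9,10}->{4,5}; Z {3,5,6}->{5,6}
Constraint 3 (Y < V) on D(Y)={3,4,7,9,10} D(V)={4,5}: Y {3,4,7,9,10}->{3,4}
So after all 3 constraints: D(V) = {4,5}

Answer: {4,5}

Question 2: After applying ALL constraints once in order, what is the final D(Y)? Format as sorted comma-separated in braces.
Constraint 1 (Y != Z) on D(Y)={3,4,7,9,10} D(Z)={3,5,6}: no change
Constraint 2 (V < Z) on D(V)={4,5,7,8,9,10} D(Z)={3,5,6}: V {4,5,7,8,9,10}->{4,5}; Z {3,5,6}->{5,6}
Constraint 3 (Y < V) on D(Y)={3,4,7,9,10} D(V)={4,5}: Y {3,4,7,9,10}->{3,4}
So after all 3 constraints: D(Y) = {3,4}

Answer: {3,4}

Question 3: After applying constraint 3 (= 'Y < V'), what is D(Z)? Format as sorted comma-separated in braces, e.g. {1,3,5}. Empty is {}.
Constraint 1 (Y != Z) on D(Y)={3,4,7,9,10} D(Z)={3,5,6}: no change
Constraint 2 (V < Z) on D(V)={4,5,7,8,9,10} D(Z)={3,5,6}: V {4,5,7,8,9,10}->{4,5}; Z {3,5,6}->{5,6}
Constraint 3 (Y < V) on D(Y)={3,4,7,9,10} D(V)={4,5}: Y {3,4,7,9,10}->{3,4}
So after constraint 3: D(Z) = {5,6}

Answer: {5,6}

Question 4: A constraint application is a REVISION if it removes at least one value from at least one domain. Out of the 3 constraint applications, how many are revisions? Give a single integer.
Constraint 1 (Y != Z) on D(Y)={3,4,7,9,10} D(Z)={3,5,6}: no change => not a revision
Constraint 2 (V < Z) on D(V)={4,5,7,8,9,10} D(Z)={3,5,6}: V {4,5,7,8,9,10}->{4,5}; Z {3,5,6}->{5,6} => REVISION
Constraint 3 (Y < V) on D(Y)={3,4,7,9,10} D(V)={4,5}: Y {3,4,7,9,10}->{3,4} => REVISION
Total revisions = 2

Answer: 2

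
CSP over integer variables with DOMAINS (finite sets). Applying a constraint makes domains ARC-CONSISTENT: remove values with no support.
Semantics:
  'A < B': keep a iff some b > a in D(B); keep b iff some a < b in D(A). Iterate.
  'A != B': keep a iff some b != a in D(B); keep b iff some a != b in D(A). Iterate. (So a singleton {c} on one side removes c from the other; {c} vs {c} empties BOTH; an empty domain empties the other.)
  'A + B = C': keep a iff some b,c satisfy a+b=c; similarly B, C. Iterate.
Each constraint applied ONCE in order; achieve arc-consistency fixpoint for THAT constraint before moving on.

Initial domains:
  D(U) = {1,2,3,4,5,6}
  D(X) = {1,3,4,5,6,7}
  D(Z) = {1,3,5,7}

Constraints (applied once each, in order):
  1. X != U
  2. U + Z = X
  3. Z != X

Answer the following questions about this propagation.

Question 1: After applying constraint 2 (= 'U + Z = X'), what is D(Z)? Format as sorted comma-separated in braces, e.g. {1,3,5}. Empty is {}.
Constraint 1 (X != U) on D(X)={1,3,4,5,6,7} D(U)={1,2,3,4,5,6}: no change
Constraint 2 (U + Z = X) on D(U)={1,2,3,4,5,6} D(Z)={1,3,5,7} D(X)={1,3,4,5,6,7}: Z {1,3,5,7}->{1,3,5}; X {1,3,4,5,6,7}->{3,4,5,6,7}
So after constraint 2: D(Z) = {1,3,5}

Answer: {1,3,5}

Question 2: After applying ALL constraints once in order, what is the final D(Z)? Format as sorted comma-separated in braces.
Answer: {1,3,5}

Derivation:
Constraint 1 (X != U) on D(X)={1,3,4,5,6,7} D(U)={1,2,3,4,5,6}: no change
Constraint 2 (U + Z = X) on D(U)={1,2,3,4,5,6} D(Z)={1,3,5,7} D(X)={1,3,4,5,6,7}: Z {1,3,5,7}->{1,3,5}; X {1,3,4,5,6,7}->{3,4,5,6,7}
Constraint 3 (Z != X) on D(Z)={1,3,5} D(X)={3,4,5,6,7}: no change
So after all 3 constraints: D(Z) = {1,3,5}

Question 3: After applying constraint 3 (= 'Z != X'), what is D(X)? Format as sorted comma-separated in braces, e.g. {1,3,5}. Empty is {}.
Constraint 1 (X != U) on D(X)={1,3,4,5,6,7} D(U)={1,2,3,4,5,6}: no change
Constraint 2 (U + Z = X) on D(U)={1,2,3,4,5,6} D(Z)={1,3,5,7} D(X)={1,3,4,5,6,7}: Z {1,3,5,7}->{1,3,5}; X {1,3,4,5,6,7}->{3,4,5,6,7}
Constraint 3 (Z != X) on D(Z)={1,3,5} D(X)={3,4,5,6,7}: no change
So after constraint 3: D(X) = {3,4,5,6,7}

Answer: {3,4,5,6,7}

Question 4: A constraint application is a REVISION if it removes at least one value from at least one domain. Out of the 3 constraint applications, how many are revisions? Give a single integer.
Answer: 1

Derivation:
Constraint 1 (X != U) on D(X)={1,3,4,5,6,7} D(U)={1,2,3,4,5,6}: no change => not a revision
Constraint 2 (U + Z = X) on D(U)={1,2,3,4,5,6} D(Z)={1,3,5,7} D(X)={1,3,4,5,6,7}: Z {1,3,5,7}->{1,3,5}; X {1,3,4,5,6,7}->{3,4,5,6,7} => REVISION
Constraint 3 (Z != X) on D(Z)={1,3,5} D(X)={3,4,5,6,7}: no change => not a revision
Total revisions = 1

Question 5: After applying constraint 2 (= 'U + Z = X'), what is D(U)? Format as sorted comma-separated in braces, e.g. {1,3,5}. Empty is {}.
Constraint 1 (X != U) on D(X)={1,3,4,5,6,7} D(U)={1,2,3,4,5,6}: no change
Constraint 2 (U + Z = X) on D(U)={1,2,3,4,5,6} D(Z)={1,3,5,7} D(X)={1,3,4,5,6,7}: Z {1,3,5,7}->{1,3,5}; X {1,3,4,5,6,7}->{3,4,5,6,7}
So after constraint 2: D(U) = {1,2,3,4,5,6}

Answer: {1,2,3,4,5,6}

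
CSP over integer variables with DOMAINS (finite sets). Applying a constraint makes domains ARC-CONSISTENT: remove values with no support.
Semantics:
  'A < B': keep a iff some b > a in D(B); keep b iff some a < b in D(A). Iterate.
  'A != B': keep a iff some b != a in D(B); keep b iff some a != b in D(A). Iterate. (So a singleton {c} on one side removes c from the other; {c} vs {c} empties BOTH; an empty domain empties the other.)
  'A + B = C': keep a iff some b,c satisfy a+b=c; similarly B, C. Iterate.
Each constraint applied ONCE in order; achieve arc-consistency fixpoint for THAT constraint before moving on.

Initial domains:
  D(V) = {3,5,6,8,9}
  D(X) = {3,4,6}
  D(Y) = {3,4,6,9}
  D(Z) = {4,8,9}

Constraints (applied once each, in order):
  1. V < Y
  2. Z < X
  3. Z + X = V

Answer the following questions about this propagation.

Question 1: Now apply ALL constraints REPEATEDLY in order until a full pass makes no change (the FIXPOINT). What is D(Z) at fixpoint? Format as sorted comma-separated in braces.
Answer: {}

Derivation:
pass 0 (initial): D(Z)={4,8,9}
pass 1: V {3,5,6,8,9}->{}; X {3,4,6}->{}; Y {3,4,6,9}->{4,6,9}; Z {4,8,9}->{}
pass 2: Y {4,6,9}->{}
pass 3: no change
Fixpoint after 3 passes: D(Z) = {}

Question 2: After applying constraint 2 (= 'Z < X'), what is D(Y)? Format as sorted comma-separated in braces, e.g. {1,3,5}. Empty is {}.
Answer: {4,6,9}

Derivation:
Constraint 1 (V < Y) on D(V)={3,5,6,8,9} D(Y)={3,4,6,9}: V {3,5,6,8,9}->{3,5,6,8}; Y {3,4,6,9}->{4,6,9}
Constraint 2 (Z < X) on D(Z)={4,8,9} D(X)={3,4,6}: Z {4,8,9}->{4}; X {3,4,6}->{6}
So after constraint 2: D(Y) = {4,6,9}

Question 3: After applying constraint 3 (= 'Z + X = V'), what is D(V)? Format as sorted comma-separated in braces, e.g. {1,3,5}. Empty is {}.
Constraint 1 (V < Y) on D(V)={3,5,6,8,9} D(Y)={3,4,6,9}: V {3,5,6,8,9}->{3,5,6,8}; Y {3,4,6,9}->{4,6,9}
Constraint 2 (Z < X) on D(Z)={4,8,9} D(X)={3,4,6}: Z {4,8,9}->{4}; X {3,4,6}->{6}
Constraint 3 (Z + X = V) on D(Z)={4} D(X)={6} D(V)={3,5,6,8}: Z {4}->{}; X {6}->{}; V {3,5,6,8}->{}
So after constraint 3: D(V) = {}

Answer: {}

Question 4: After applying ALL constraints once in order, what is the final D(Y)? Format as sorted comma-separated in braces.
Answer: {4,6,9}

Derivation:
Constraint 1 (V < Y) on D(V)={3,5,6,8,9} D(Y)={3,4,6,9}: V {3,5,6,8,9}->{3,5,6,8}; Y {3,4,6,9}->{4,6,9}
Constraint 2 (Z < X) on D(Z)={4,8,9} D(X)={3,4,6}: Z {4,8,9}->{4}; X {3,4,6}->{6}
Constraint 3 (Z + X = V) on D(Z)={4} D(X)={6} D(V)={3,5,6,8}: Z {4}->{}; X {6}->{}; V {3,5,6,8}->{}
So after all 3 constraints: D(Y) = {4,6,9}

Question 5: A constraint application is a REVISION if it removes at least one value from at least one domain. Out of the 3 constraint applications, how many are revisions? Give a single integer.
Constraint 1 (V < Y) on D(V)={3,5,6,8,9} D(Y)={3,4,6,9}: V {3,5,6,8,9}->{3,5,6,8}; Y {3,4,6,9}->{4,6,9} => REVISION
Constraint 2 (Z < X) on D(Z)={4,8,9} D(X)={3,4,6}: Z {4,8,9}->{4}; X {3,4,6}->{6} => REVISION
Constraint 3 (Z + X = V) on D(Z)={4} D(X)={6} D(V)={3,5,6,8}: Z {4}->{}; X {6}->{}; V {3,5,6,8}->{} => REVISION
Total revisions = 3

Answer: 3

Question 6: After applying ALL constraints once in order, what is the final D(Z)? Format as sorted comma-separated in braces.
Answer: {}

Derivation:
Constraint 1 (V < Y) on D(V)={3,5,6,8,9} D(Y)={3,4,6,9}: V {3,5,6,8,9}->{3,5,6,8}; Y {3,4,6,9}->{4,6,9}
Constraint 2 (Z < X) on D(Z)={4,8,9} D(X)={3,4,6}: Z {4,8,9}->{4}; X {3,4,6}->{6}
Constraint 3 (Z + X = V) on D(Z)={4} D(X)={6} D(V)={3,5,6,8}: Z {4}->{}; X {6}->{}; V {3,5,6,8}->{}
So after all 3 constraints: D(Z) = {}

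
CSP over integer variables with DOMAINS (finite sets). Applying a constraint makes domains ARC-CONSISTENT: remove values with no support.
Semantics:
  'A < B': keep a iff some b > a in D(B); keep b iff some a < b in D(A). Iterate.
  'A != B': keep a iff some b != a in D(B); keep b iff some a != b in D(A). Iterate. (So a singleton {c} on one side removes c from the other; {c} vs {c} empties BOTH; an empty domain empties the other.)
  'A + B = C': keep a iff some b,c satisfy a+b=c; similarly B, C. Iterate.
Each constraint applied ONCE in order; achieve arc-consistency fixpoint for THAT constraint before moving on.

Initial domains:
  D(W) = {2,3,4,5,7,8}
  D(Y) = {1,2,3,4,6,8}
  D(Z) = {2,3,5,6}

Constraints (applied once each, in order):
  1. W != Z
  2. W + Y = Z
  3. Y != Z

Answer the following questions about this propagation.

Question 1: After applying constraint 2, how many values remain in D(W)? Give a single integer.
Constraint 1 (W != Z) on D(W)={2,3,4,5,7,8} D(Z)={2,3,5,6}: no change
Constraint 2 (W + Y = Z) on D(W)={2,3,4,5,7,8} D(Y)={1,2,3,4,6,8} D(Z)={2,3,5,6}: W {2,3,4,5,7,8}->{2,3,4,5}; Y {1,2,3,4,6,8}->{1,2,3,4}; Z {2,3,5,6}->{3,5,6}
So after constraint 2: D(W)={2,3,4,5}, size = 4

Answer: 4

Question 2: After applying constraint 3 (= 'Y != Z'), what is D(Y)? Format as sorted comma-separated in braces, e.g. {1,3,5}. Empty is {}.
Answer: {1,2,3,4}

Derivation:
Constraint 1 (W != Z) on D(W)={2,3,4,5,7,8} D(Z)={2,3,5,6}: no change
Constraint 2 (W + Y = Z) on D(W)={2,3,4,5,7,8} D(Y)={1,2,3,4,6,8} D(Z)={2,3,5,6}: W {2,3,4,5,7,8}->{2,3,4,5}; Y {1,2,3,4,6,8}->{1,2,3,4}; Z {2,3,5,6}->{3,5,6}
Constraint 3 (Y != Z) on D(Y)={1,2,3,4} D(Z)={3,5,6}: no change
So after constraint 3: D(Y) = {1,2,3,4}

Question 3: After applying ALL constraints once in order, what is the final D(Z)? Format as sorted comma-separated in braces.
Answer: {3,5,6}

Derivation:
Constraint 1 (W != Z) on D(W)={2,3,4,5,7,8} D(Z)={2,3,5,6}: no change
Constraint 2 (W + Y = Z) on D(W)={2,3,4,5,7,8} D(Y)={1,2,3,4,6,8} D(Z)={2,3,5,6}: W {2,3,4,5,7,8}->{2,3,4,5}; Y {1,2,3,4,6,8}->{1,2,3,4}; Z {2,3,5,6}->{3,5,6}
Constraint 3 (Y != Z) on D(Y)={1,2,3,4} D(Z)={3,5,6}: no change
So after all 3 constraints: D(Z) = {3,5,6}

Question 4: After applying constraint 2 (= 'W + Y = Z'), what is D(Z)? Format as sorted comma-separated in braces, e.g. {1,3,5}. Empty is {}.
Constraint 1 (W != Z) on D(W)={2,3,4,5,7,8} D(Z)={2,3,5,6}: no change
Constraint 2 (W + Y = Z) on D(W)={2,3,4,5,7,8} D(Y)={1,2,3,4,6,8} D(Z)={2,3,5,6}: W {2,3,4,5,7,8}->{2,3,4,5}; Y {1,2,3,4,6,8}->{1,2,3,4}; Z {2,3,5,6}->{3,5,6}
So after constraint 2: D(Z) = {3,5,6}

Answer: {3,5,6}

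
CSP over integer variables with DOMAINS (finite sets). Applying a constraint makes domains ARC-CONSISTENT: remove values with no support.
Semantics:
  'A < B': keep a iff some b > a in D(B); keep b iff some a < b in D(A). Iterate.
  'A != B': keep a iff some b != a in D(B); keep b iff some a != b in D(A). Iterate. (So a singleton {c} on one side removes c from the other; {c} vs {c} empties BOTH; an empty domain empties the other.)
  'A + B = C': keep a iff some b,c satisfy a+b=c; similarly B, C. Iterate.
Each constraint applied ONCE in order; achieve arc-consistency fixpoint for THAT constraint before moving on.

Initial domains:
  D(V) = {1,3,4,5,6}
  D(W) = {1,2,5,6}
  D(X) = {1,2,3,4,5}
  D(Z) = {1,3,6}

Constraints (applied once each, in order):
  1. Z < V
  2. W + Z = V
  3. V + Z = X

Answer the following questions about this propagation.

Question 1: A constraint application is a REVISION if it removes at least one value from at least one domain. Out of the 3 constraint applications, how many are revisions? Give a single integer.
Answer: 3

Derivation:
Constraint 1 (Z < V) on D(Z)={1,3,6} D(V)={1,3,4,5,6}: Z {1,3,6}->{1,3}; V {1,3,4,5,6}->{3,4,5,6} => REVISION
Constraint 2 (W + Z = V) on D(W)={1,2,5,6} D(Z)={1,3} D(V)={3,4,5,6}: W {1,2,5,6}->{1,2,5} => REVISION
Constraint 3 (V + Z = X) on D(V)={3,4,5,6} D(Z)={1,3} D(X)={1,2,3,4,5}: V {3,4,5,6}->{3,4}; Z {1,3}->{1}; X {1,2,3,4,5}->{4,5} => REVISION
Total revisions = 3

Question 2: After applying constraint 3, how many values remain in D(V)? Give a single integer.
Constraint 1 (Z < V) on D(Z)={1,3,6} D(V)={1,3,4,5,6}: Z {1,3,6}->{1,3}; V {1,3,4,5,6}->{3,4,5,6}
Constraint 2 (W + Z = V) on D(W)={1,2,5,6} D(Z)={1,3} D(V)={3,4,5,6}: W {1,2,5,6}->{1,2,5}
Constraint 3 (V + Z = X) on D(V)={3,4,5,6} D(Z)={1,3} D(X)={1,2,3,4,5}: V {3,4,5,6}->{3,4}; Z {1,3}->{1}; X {1,2,3,4,5}->{4,5}
So after constraint 3: D(V)={3,4}, size = 2

Answer: 2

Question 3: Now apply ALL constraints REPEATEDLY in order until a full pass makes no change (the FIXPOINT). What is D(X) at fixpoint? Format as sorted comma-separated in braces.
Answer: {4}

Derivation:
pass 0 (initial): D(X)={1,2,3,4,5}
pass 1: V {1,3,4,5,6}->{3,4}; W {1,2,5,6}->{1,2,5}; X {1,2,3,4,5}->{4,5}; Z {1,3,6}->{1}
pass 2: V {3,4}->{3}; W {1,2,5}->{2}; X {4,5}->{4}
pass 3: no change
Fixpoint after 3 passes: D(X) = {4}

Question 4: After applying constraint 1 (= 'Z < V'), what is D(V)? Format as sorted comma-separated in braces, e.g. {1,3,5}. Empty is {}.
Answer: {3,4,5,6}

Derivation:
Constraint 1 (Z < V) on D(Z)={1,3,6} D(V)={1,3,4,5,6}: Z {1,3,6}->{1,3}; V {1,3,4,5,6}->{3,4,5,6}
So after constraint 1: D(V) = {3,4,5,6}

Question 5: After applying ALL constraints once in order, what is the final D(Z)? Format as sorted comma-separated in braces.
Answer: {1}

Derivation:
Constraint 1 (Z < V) on D(Z)={1,3,6} D(V)={1,3,4,5,6}: Z {1,3,6}->{1,3}; V {1,3,4,5,6}->{3,4,5,6}
Constraint 2 (W + Z = V) on D(W)={1,2,5,6} D(Z)={1,3} D(V)={3,4,5,6}: W {1,2,5,6}->{1,2,5}
Constraint 3 (V + Z = X) on D(V)={3,4,5,6} D(Z)={1,3} D(X)={1,2,3,4,5}: V {3,4,5,6}->{3,4}; Z {1,3}->{1}; X {1,2,3,4,5}->{4,5}
So after all 3 constraints: D(Z) = {1}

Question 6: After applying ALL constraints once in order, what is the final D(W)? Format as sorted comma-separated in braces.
Answer: {1,2,5}

Derivation:
Constraint 1 (Z < V) on D(Z)={1,3,6} D(V)={1,3,4,5,6}: Z {1,3,6}->{1,3}; V {1,3,4,5,6}->{3,4,5,6}
Constraint 2 (W + Z = V) on D(W)={1,2,5,6} D(Z)={1,3} D(V)={3,4,5,6}: W {1,2,5,6}->{1,2,5}
Constraint 3 (V + Z = X) on D(V)={3,4,5,6} D(Z)={1,3} D(X)={1,2,3,4,5}: V {3,4,5,6}->{3,4}; Z {1,3}->{1}; X {1,2,3,4,5}->{4,5}
So after all 3 constraints: D(W) = {1,2,5}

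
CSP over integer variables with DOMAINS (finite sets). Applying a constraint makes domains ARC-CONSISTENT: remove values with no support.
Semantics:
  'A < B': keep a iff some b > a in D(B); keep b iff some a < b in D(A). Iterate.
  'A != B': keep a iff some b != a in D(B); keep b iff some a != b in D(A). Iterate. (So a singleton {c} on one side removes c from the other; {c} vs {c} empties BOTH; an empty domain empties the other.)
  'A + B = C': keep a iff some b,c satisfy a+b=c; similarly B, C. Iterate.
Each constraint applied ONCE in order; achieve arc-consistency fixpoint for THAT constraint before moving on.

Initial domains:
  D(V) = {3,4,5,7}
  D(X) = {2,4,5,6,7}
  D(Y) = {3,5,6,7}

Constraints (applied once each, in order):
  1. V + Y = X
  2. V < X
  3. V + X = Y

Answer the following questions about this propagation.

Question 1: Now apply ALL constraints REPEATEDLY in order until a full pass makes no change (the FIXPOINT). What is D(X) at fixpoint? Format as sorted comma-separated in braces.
Answer: {}

Derivation:
pass 0 (initial): D(X)={2,4,5,6,7}
pass 1: V {3,4,5,7}->{}; X {2,4,5,6,7}->{}; Y {3,5,6,7}->{}
pass 2: no change
Fixpoint after 2 passes: D(X) = {}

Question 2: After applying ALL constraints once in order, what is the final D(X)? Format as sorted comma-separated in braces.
Answer: {}

Derivation:
Constraint 1 (V + Y = X) on D(V)={3,4,5,7} D(Y)={3,5,6,7} D(X)={2,4,5,6,7}: V {3,4,5,7}->{3,4}; Y {3,5,6,7}->{3}; X {2,4,5,6,7}->{6,7}
Constraint 2 (V < X) on D(V)={3,4} D(X)={6,7}: no change
Constraint 3 (V + X = Y) on D(V)={3,4} D(X)={6,7} D(Y)={3}: V {3,4}->{}; X {6,7}->{}; Y {3}->{}
So after all 3 constraints: D(X) = {}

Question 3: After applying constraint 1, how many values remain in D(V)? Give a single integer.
Answer: 2

Derivation:
Constraint 1 (V + Y = X) on D(V)={3,4,5,7} D(Y)={3,5,6,7} D(X)={2,4,5,6,7}: V {3,4,5,7}->{3,4}; Y {3,5,6,7}->{3}; X {2,4,5,6,7}->{6,7}
So after constraint 1: D(V)={3,4}, size = 2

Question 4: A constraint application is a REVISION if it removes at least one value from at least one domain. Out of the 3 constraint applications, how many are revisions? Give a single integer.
Constraint 1 (V + Y = X) on D(V)={3,4,5,7} D(Y)={3,5,6,7} D(X)={2,4,5,6,7}: V {3,4,5,7}->{3,4}; Y {3,5,6,7}->{3}; X {2,4,5,6,7}->{6,7} => REVISION
Constraint 2 (V < X) on D(V)={3,4} D(X)={6,7}: no change => not a revision
Constraint 3 (V + X = Y) on D(V)={3,4} D(X)={6,7} D(Y)={3}: V {3,4}->{}; X {6,7}->{}; Y {3}->{} => REVISION
Total revisions = 2

Answer: 2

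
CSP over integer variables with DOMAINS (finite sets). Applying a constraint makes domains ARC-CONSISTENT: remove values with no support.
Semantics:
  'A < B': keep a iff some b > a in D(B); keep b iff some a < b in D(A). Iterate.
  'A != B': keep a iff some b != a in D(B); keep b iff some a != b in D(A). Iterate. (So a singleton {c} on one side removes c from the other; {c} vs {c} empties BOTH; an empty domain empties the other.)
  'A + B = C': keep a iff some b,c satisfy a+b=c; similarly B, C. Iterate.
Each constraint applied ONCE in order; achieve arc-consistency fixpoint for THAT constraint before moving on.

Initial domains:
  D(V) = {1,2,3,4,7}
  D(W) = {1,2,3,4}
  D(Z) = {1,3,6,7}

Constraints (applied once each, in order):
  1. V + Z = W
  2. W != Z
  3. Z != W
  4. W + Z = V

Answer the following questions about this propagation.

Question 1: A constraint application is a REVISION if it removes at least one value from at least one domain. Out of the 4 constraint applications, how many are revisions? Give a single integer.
Answer: 2

Derivation:
Constraint 1 (V + Z = W) on D(V)={1,2,3,4,7} D(Z)={1,3,6,7} D(W)={1,2,3,4}: V {1,2,3,4,7}->{1,2,3}; Z {1,3,6,7}->{1,3}; W {1,2,3,4}->{2,3,4} => REVISION
Constraint 2 (W != Z) on D(W)={2,3,4} D(Z)={1,3}: no change => not a revision
Constraint 3 (Z != W) on D(Z)={1,3} D(W)={2,3,4}: no change => not a revision
Constraint 4 (W + Z = V) on D(W)={2,3,4} D(Z)={1,3} D(V)={1,2,3}: W {2,3,4}->{2}; Z {1,3}->{1}; V {1,2,3}->{3} => REVISION
Total revisions = 2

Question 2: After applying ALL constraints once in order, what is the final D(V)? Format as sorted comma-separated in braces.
Answer: {3}

Derivation:
Constraint 1 (V + Z = W) on D(V)={1,2,3,4,7} D(Z)={1,3,6,7} D(W)={1,2,3,4}: V {1,2,3,4,7}->{1,2,3}; Z {1,3,6,7}->{1,3}; W {1,2,3,4}->{2,3,4}
Constraint 2 (W != Z) on D(W)={2,3,4} D(Z)={1,3}: no change
Constraint 3 (Z != W) on D(Z)={1,3} D(W)={2,3,4}: no change
Constraint 4 (W + Z = V) on D(W)={2,3,4} D(Z)={1,3} D(V)={1,2,3}: W {2,3,4}->{2}; Z {1,3}->{1}; V {1,2,3}->{3}
So after all 4 constraints: D(V) = {3}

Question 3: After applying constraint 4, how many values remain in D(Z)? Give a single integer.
Answer: 1

Derivation:
Constraint 1 (V + Z = W) on D(V)={1,2,3,4,7} D(Z)={1,3,6,7} D(W)={1,2,3,4}: V {1,2,3,4,7}->{1,2,3}; Z {1,3,6,7}->{1,3}; W {1,2,3,4}->{2,3,4}
Constraint 2 (W != Z) on D(W)={2,3,4} D(Z)={1,3}: no change
Constraint 3 (Z != W) on D(Z)={1,3} D(W)={2,3,4}: no change
Constraint 4 (W + Z = V) on D(W)={2,3,4} D(Z)={1,3} D(V)={1,2,3}: W {2,3,4}->{2}; Z {1,3}->{1}; V {1,2,3}->{3}
So after constraint 4: D(Z)={1}, size = 1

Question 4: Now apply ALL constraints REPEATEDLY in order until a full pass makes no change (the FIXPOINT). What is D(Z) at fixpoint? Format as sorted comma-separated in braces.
Answer: {}

Derivation:
pass 0 (initial): D(Z)={1,3,6,7}
pass 1: V {1,2,3,4,7}->{3}; W {1,2,3,4}->{2}; Z {1,3,6,7}->{1}
pass 2: V {3}->{}; W {2}->{}; Z {1}->{}
pass 3: no change
Fixpoint after 3 passes: D(Z) = {}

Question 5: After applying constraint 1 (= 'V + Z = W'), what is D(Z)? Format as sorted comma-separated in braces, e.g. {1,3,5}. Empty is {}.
Constraint 1 (V + Z = W) on D(V)={1,2,3,4,7} D(Z)={1,3,6,7} D(W)={1,2,3,4}: V {1,2,3,4,7}->{1,2,3}; Z {1,3,6,7}->{1,3}; W {1,2,3,4}->{2,3,4}
So after constraint 1: D(Z) = {1,3}

Answer: {1,3}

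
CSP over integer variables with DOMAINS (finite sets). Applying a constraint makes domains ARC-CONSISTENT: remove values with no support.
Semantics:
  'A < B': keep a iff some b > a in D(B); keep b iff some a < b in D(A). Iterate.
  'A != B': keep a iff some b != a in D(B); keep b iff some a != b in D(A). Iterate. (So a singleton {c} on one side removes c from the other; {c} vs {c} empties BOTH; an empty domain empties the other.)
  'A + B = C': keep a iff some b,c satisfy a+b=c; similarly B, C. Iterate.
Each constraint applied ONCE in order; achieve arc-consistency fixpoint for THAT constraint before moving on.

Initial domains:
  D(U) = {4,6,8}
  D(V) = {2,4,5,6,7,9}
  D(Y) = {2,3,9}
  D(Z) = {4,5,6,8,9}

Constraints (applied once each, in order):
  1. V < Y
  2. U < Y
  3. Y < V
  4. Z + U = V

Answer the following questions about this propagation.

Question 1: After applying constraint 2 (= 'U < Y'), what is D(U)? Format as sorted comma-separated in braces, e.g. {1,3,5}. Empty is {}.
Constraint 1 (V < Y) on D(V)={2,4,5,6,7,9} D(Y)={2,3,9}: V {2,4,5,6,7,9}->{2,4,5,6,7}; Y {2,3,9}->{3,9}
Constraint 2 (U < Y) on D(U)={4,6,8} D(Y)={3,9}: Y {3,9}->{9}
So after constraint 2: D(U) = {4,6,8}

Answer: {4,6,8}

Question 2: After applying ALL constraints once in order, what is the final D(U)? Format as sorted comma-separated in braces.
Constraint 1 (V < Y) on D(V)={2,4,5,6,7,9} D(Y)={2,3,9}: V {2,4,5,6,7,9}->{2,4,5,6,7}; Y {2,3,9}->{3,9}
Constraint 2 (U < Y) on D(U)={4,6,8} D(Y)={3,9}: Y {3,9}->{9}
Constraint 3 (Y < V) on D(Y)={9} D(V)={2,4,5,6,7}: Y {9}->{}; V {2,4,5,6,7}->{}
Constraint 4 (Z + U = V) on D(Z)={4,5,6,8,9} D(U)={4,6,8} D(V)={}: Z {4,5,6,8,9}->{}; U {4,6,8}->{}
So after all 4 constraints: D(U) = {}

Answer: {}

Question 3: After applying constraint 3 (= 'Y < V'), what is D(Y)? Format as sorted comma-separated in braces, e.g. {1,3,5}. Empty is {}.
Constraint 1 (V < Y) on D(V)={2,4,5,6,7,9} D(Y)={2,3,9}: V {2,4,5,6,7,9}->{2,4,5,6,7}; Y {2,3,9}->{3,9}
Constraint 2 (U < Y) on D(U)={4,6,8} D(Y)={3,9}: Y {3,9}->{9}
Constraint 3 (Y < V) on D(Y)={9} D(V)={2,4,5,6,7}: Y {9}->{}; V {2,4,5,6,7}->{}
So after constraint 3: D(Y) = {}

Answer: {}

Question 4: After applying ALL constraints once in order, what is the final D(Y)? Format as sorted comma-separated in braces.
Answer: {}

Derivation:
Constraint 1 (V < Y) on D(V)={2,4,5,6,7,9} D(Y)={2,3,9}: V {2,4,5,6,7,9}->{2,4,5,6,7}; Y {2,3,9}->{3,9}
Constraint 2 (U < Y) on D(U)={4,6,8} D(Y)={3,9}: Y {3,9}->{9}
Constraint 3 (Y < V) on D(Y)={9} D(V)={2,4,5,6,7}: Y {9}->{}; V {2,4,5,6,7}->{}
Constraint 4 (Z + U = V) on D(Z)={4,5,6,8,9} D(U)={4,6,8} D(V)={}: Z {4,5,6,8,9}->{}; U {4,6,8}->{}
So after all 4 constraints: D(Y) = {}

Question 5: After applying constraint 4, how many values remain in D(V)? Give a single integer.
Constraint 1 (V < Y) on D(V)={2,4,5,6,7,9} D(Y)={2,3,9}: V {2,4,5,6,7,9}->{2,4,5,6,7}; Y {2,3,9}->{3,9}
Constraint 2 (U < Y) on D(U)={4,6,8} D(Y)={3,9}: Y {3,9}->{9}
Constraint 3 (Y < V) on D(Y)={9} D(V)={2,4,5,6,7}: Y {9}->{}; V {2,4,5,6,7}->{}
Constraint 4 (Z + U = V) on D(Z)={4,5,6,8,9} D(U)={4,6,8} D(V)={}: Z {4,5,6,8,9}->{}; U {4,6,8}->{}
So after constraint 4: D(V)={}, size = 0

Answer: 0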